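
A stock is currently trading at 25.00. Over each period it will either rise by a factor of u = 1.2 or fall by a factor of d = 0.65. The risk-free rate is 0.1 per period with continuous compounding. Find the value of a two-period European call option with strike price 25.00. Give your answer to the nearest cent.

Risk-neutral probability p = (e^0.1 − 0.65)/(1.2 − 0.65) = 0.4552/0.5500 = 0.8276
Terminal stock prices: S_uu = 36, S_ud = 19.5, S_dd = 10.56
Terminal payoffs (S − K): max(11, 0) = 11, max(-5.5, 0) = 0, max(-14.44, 0) = 0
Node u (S = 30): V_u = e^(−0.1)·[0.8276·11.0000 + 0.1724·0.0000] = 8.2371
Node d (S = 16.25): V_d = e^(−0.1)·[0.8276·0.0000 + 0.1724·0.0000] = 0.0000
Node 0 (S = 25): V_0 = e^(−0.1)·[0.8276·8.2371 + 0.1724·0.0000] = 6.1682

6.17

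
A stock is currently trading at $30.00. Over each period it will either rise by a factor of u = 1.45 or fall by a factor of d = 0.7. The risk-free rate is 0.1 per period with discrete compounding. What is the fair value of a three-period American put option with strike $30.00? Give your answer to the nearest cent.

$4.58

Risk-neutral probability p = (1 + 0.1 − 0.7)/(1.45 − 0.7) = 0.4000/0.7500 = 0.5333
Terminal stock prices: S_uuu = 91.46, S_uud = 44.15, S_udd = 21.31, S_ddd = 10.29
Terminal payoffs (K − S): max(-61.46, 0) = 0, max(-14.15, 0) = 0, max(8.685, 0) = 8.685, max(19.71, 0) = 19.71
Node uu (S = 63.08): continuation = 1/1.1·[0.5333·0.0000 + 0.4667·0.0000] = 0.0000; exercise value = 0.0000 ≤ continuation, so V_uu = 0.0000
Node ud (S = 30.45): continuation = 1/1.1·[0.5333·0.0000 + 0.4667·8.6850] = 3.6845; exercise value = 0.0000 ≤ continuation, so V_ud = 3.6845
Node dd (S = 14.7): continuation = 1/1.1·[0.5333·8.6850 + 0.4667·19.7100] = 12.5727; exercise value = 15.3000 > continuation, so V_dd = 15.3000 (exercise)
Node u (S = 43.5): continuation = 1/1.1·[0.5333·0.0000 + 0.4667·3.6845] = 1.5631; exercise value = 0.0000 ≤ continuation, so V_u = 1.5631
Node d (S = 21): continuation = 1/1.1·[0.5333·3.6845 + 0.4667·15.3000] = 8.2774; exercise value = 9.0000 > continuation, so V_d = 9.0000 (exercise)
Node 0 (S = 30): continuation = 1/1.1·[0.5333·1.5631 + 0.4667·9.0000] = 4.5761; exercise value = 0.0000 ≤ continuation, so V_0 = 4.5761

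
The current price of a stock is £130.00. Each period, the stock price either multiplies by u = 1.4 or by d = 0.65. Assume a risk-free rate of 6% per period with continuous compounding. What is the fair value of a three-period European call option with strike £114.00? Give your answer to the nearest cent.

Risk-neutral probability p = (e^0.06 − 0.65)/(1.4 − 0.65) = 0.4118/0.7500 = 0.5491
Terminal stock prices: S_uuu = 356.7, S_uud = 165.6, S_udd = 76.9, S_ddd = 35.7
Terminal payoffs (S − K): max(242.7, 0) = 242.7, max(51.62, 0) = 51.62, max(-37.1, 0) = 0, max(-78.3, 0) = 0
Node uu (S = 254.8): V_uu = e^(−0.06)·[0.5491·242.7200 + 0.4509·51.6200] = 147.4388
Node ud (S = 118.3): V_ud = e^(−0.06)·[0.5491·51.6200 + 0.4509·0.0000] = 26.6946
Node dd (S = 54.93): V_dd = e^(−0.06)·[0.5491·0.0000 + 0.4509·0.0000] = 0.0000
Node u (S = 182): V_u = e^(−0.06)·[0.5491·147.4388 + 0.4509·26.6946] = 87.5814
Node d (S = 84.5): V_d = e^(−0.06)·[0.5491·26.6946 + 0.4509·0.0000] = 13.8048
Node 0 (S = 130): V_0 = e^(−0.06)·[0.5491·87.5814 + 0.4509·13.8048] = 51.1535

£51.15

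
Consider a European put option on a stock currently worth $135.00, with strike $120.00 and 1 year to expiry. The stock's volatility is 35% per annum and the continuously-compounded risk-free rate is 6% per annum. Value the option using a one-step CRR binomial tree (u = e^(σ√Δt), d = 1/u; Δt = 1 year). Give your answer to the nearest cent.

$11.71

CRR parameters: u = e^(σ√Δt) = e^(0.35·√1) = 1.4191, d = 1/u = 0.7047
Per-period rate: rΔt = 0.06·1 = 0.06, so R = e^0.06 = 1.0618
Risk-neutral probability p = (e^0.06 − 0.7047)/(1.4191 − 0.7047) = 0.3571/0.7144 = 0.4999
Terminal stock prices: S_u = 191.6, S_d = 95.13
Terminal payoffs (K − S): max(-71.57, 0) = 0, max(24.87, 0) = 24.87
Node 0 (S = 135): V_0 = e^(−0.06)·[0.4999·0.0000 + 0.5001·24.8671] = 11.7108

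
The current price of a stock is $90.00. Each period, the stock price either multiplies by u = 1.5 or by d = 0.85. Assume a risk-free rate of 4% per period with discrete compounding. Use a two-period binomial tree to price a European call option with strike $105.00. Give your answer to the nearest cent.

Risk-neutral probability p = (1 + 0.04 − 0.85)/(1.5 − 0.85) = 0.1900/0.6500 = 0.2923
Terminal stock prices: S_uu = 202.5, S_ud = 114.8, S_dd = 65.02
Terminal payoffs (S − K): max(97.5, 0) = 97.5, max(9.75, 0) = 9.75, max(-39.98, 0) = 0
Node u (S = 135): V_u = 1/1.04·[0.2923·97.5000 + 0.7077·9.7500] = 34.0385
Node d (S = 76.5): V_d = 1/1.04·[0.2923·9.7500 + 0.7077·0.0000] = 2.7404
Node 0 (S = 90): V_0 = 1/1.04·[0.2923·34.0385 + 0.7077·2.7404] = 11.4318

$11.43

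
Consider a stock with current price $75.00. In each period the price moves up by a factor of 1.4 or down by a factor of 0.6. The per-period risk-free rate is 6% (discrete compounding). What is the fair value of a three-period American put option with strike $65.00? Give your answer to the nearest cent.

Risk-neutral probability p = (1 + 0.06 − 0.6)/(1.4 − 0.6) = 0.4600/0.8000 = 0.5750
Terminal stock prices: S_uuu = 205.8, S_uud = 88.2, S_udd = 37.8, S_ddd = 16.2
Terminal payoffs (K − S): max(-140.8, 0) = 0, max(-23.2, 0) = 0, max(27.2, 0) = 27.2, max(48.8, 0) = 48.8
Node uu (S = 147): continuation = 1/1.06·[0.5750·0.0000 + 0.4250·0.0000] = 0.0000; exercise value = 0.0000 ≤ continuation, so V_uu = 0.0000
Node ud (S = 63): continuation = 1/1.06·[0.5750·0.0000 + 0.4250·27.2000] = 10.9057; exercise value = 2.0000 ≤ continuation, so V_ud = 10.9057
Node dd (S = 27): continuation = 1/1.06·[0.5750·27.2000 + 0.4250·48.8000] = 34.3208; exercise value = 38.0000 > continuation, so V_dd = 38.0000 (exercise)
Node u (S = 105): continuation = 1/1.06·[0.5750·0.0000 + 0.4250·10.9057] = 4.3726; exercise value = 0.0000 ≤ continuation, so V_u = 4.3726
Node d (S = 45): continuation = 1/1.06·[0.5750·10.9057 + 0.4250·38.0000] = 21.1517; exercise value = 20.0000 ≤ continuation, so V_d = 21.1517
Node 0 (S = 75): continuation = 1/1.06·[0.5750·4.3726 + 0.4250·21.1517] = 10.8525; exercise value = 0.0000 ≤ continuation, so V_0 = 10.8525

$10.85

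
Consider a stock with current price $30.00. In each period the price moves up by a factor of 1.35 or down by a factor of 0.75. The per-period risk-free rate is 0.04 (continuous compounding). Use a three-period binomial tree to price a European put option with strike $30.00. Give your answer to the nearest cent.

Risk-neutral probability p = (e^0.04 − 0.75)/(1.35 − 0.75) = 0.2908/0.6000 = 0.4847
Terminal stock prices: S_uuu = 73.81, S_uud = 41.01, S_udd = 22.78, S_ddd = 12.66
Terminal payoffs (K − S): max(-43.81, 0) = 0, max(-11.01, 0) = 0, max(7.219, 0) = 7.219, max(17.34, 0) = 17.34
Node uu (S = 54.68): V_uu = e^(−0.04)·[0.4847·0.0000 + 0.5153·0.0000] = 0.0000
Node ud (S = 30.38): V_ud = e^(−0.04)·[0.4847·0.0000 + 0.5153·7.2188] = 3.5741
Node dd (S = 16.88): V_dd = e^(−0.04)·[0.4847·7.2188 + 0.5153·17.3438] = 11.9487
Node u (S = 40.5): V_u = e^(−0.04)·[0.4847·0.0000 + 0.5153·3.5741] = 1.7696
Node d (S = 22.5): V_d = e^(−0.04)·[0.4847·3.5741 + 0.5153·11.9487] = 7.5803
Node 0 (S = 30): V_0 = e^(−0.04)·[0.4847·1.7696 + 0.5153·7.5803] = 4.5771

$4.58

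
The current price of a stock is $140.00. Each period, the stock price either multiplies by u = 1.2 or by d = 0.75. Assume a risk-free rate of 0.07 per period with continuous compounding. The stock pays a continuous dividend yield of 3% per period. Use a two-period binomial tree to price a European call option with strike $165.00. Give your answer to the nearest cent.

$13.29

Per-period risk-free factor R = e^0.07 = 1.0725; dividend-adjusted growth = e^(0.07−0.03) = 1.0408.
Risk-neutral probability p = (1.0408 − 0.75)/(1.2 − 0.75) = 0.2908/0.4500 = 0.6462
Terminal stock prices: S_uu = 201.6, S_ud = 126, S_dd = 78.75
Terminal payoffs (S − K): max(36.6, 0) = 36.6, max(-39, 0) = 0, max(-86.25, 0) = 0
Node u (S = 168): V_u = e^(−0.07)·[0.6462·36.6000 + 0.3538·0.0000] = 22.0535
Node d (S = 105): V_d = e^(−0.07)·[0.6462·0.0000 + 0.3538·0.0000] = 0.0000
Node 0 (S = 140): V_0 = e^(−0.07)·[0.6462·22.0535 + 0.3538·0.0000] = 13.2885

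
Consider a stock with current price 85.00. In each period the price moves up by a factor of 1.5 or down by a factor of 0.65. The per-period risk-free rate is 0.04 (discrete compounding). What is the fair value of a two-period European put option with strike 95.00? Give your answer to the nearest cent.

Risk-neutral probability p = (1 + 0.04 − 0.65)/(1.5 − 0.65) = 0.3900/0.8500 = 0.4588
Terminal stock prices: S_uu = 191.2, S_ud = 82.88, S_dd = 35.91
Terminal payoffs (K − S): max(-96.25, 0) = 0, max(12.12, 0) = 12.12, max(59.09, 0) = 59.09
Node u (S = 127.5): V_u = 1/1.04·[0.4588·0.0000 + 0.5412·12.1250] = 6.3094
Node d (S = 55.25): V_d = 1/1.04·[0.4588·12.1250 + 0.5412·59.0875] = 36.0962
Node 0 (S = 85): V_0 = 1/1.04·[0.4588·6.3094 + 0.5412·36.0962] = 21.5666

21.57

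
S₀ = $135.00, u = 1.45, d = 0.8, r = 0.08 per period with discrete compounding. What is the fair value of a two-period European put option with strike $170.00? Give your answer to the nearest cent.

Risk-neutral probability p = (1 + 0.08 − 0.8)/(1.45 − 0.8) = 0.2800/0.6500 = 0.4308
Terminal stock prices: S_uu = 283.8, S_ud = 156.6, S_dd = 86.4
Terminal payoffs (K − S): max(-113.8, 0) = 0, max(13.4, 0) = 13.4, max(83.6, 0) = 83.6
Node u (S = 195.8): V_u = 1/1.08·[0.4308·0.0000 + 0.5692·13.4000] = 7.0627
Node d (S = 108): V_d = 1/1.08·[0.4308·13.4000 + 0.5692·83.6000] = 49.4074
Node 0 (S = 135): V_0 = 1/1.08·[0.4308·7.0627 + 0.5692·49.4074] = 28.8580

$28.86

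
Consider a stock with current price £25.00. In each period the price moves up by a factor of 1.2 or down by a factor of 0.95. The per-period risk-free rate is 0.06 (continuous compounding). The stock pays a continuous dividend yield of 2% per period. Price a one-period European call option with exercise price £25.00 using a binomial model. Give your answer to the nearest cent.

Per-period risk-free factor R = e^0.06 = 1.0618; dividend-adjusted growth = e^(0.06−0.02) = 1.0408.
Risk-neutral probability p = (1.0408 − 0.95)/(1.2 − 0.95) = 0.0908/0.2500 = 0.3632
Terminal stock prices: S_u = 30, S_d = 23.75
Terminal payoffs (S − K): max(5, 0) = 5, max(-1.25, 0) = 0
Node 0 (S = 25): V_0 = e^(−0.06)·[0.3632·5.0000 + 0.6368·0.0000] = 1.7104

£1.71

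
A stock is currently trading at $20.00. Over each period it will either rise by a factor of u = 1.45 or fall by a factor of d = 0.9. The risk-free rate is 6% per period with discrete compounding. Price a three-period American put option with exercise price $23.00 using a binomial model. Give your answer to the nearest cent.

Risk-neutral probability p = (1 + 0.06 − 0.9)/(1.45 − 0.9) = 0.1600/0.5500 = 0.2909
Terminal stock prices: S_uuu = 60.97, S_uud = 37.84, S_udd = 23.49, S_ddd = 14.58
Terminal payoffs (K − S): max(-37.97, 0) = 0, max(-14.84, 0) = 0, max(-0.49, 0) = 0, max(8.42, 0) = 8.42
Node uu (S = 42.05): continuation = 1/1.06·[0.2909·0.0000 + 0.7091·0.0000] = 0.0000; exercise value = 0.0000 ≤ continuation, so V_uu = 0.0000
Node ud (S = 26.1): continuation = 1/1.06·[0.2909·0.0000 + 0.7091·0.0000] = 0.0000; exercise value = 0.0000 ≤ continuation, so V_ud = 0.0000
Node dd (S = 16.2): continuation = 1/1.06·[0.2909·0.0000 + 0.7091·8.4200] = 5.6326; exercise value = 6.8000 > continuation, so V_dd = 6.8000 (exercise)
Node u (S = 29): continuation = 1/1.06·[0.2909·0.0000 + 0.7091·0.0000] = 0.0000; exercise value = 0.0000 ≤ continuation, so V_u = 0.0000
Node d (S = 18): continuation = 1/1.06·[0.2909·0.0000 + 0.7091·6.8000] = 4.5489; exercise value = 5.0000 > continuation, so V_d = 5.0000 (exercise)
Node 0 (S = 20): continuation = 1/1.06·[0.2909·0.0000 + 0.7091·5.0000] = 3.3448; exercise value = 3.0000 ≤ continuation, so V_0 = 3.3448

$3.34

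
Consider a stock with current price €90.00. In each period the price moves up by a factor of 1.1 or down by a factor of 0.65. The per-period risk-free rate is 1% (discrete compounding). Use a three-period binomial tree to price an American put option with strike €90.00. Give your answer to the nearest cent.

Risk-neutral probability p = (1 + 0.01 − 0.65)/(1.1 − 0.65) = 0.3600/0.4500 = 0.8000
Terminal stock prices: S_uuu = 119.8, S_uud = 70.79, S_udd = 41.83, S_ddd = 24.72
Terminal payoffs (K − S): max(-29.79, 0) = 0, max(19.21, 0) = 19.21, max(48.17, 0) = 48.17, max(65.28, 0) = 65.28
Node uu (S = 108.9): continuation = 1/1.01·[0.8000·0.0000 + 0.2000·19.2150] = 3.8050; exercise value = 0.0000 ≤ continuation, so V_uu = 3.8050
Node ud (S = 64.35): continuation = 1/1.01·[0.8000·19.2150 + 0.2000·48.1725] = 24.7589; exercise value = 25.6500 > continuation, so V_ud = 25.6500 (exercise)
Node dd (S = 38.03): continuation = 1/1.01·[0.8000·48.1725 + 0.2000·65.2837] = 51.0839; exercise value = 51.9750 > continuation, so V_dd = 51.9750 (exercise)
Node u (S = 99): continuation = 1/1.01·[0.8000·3.8050 + 0.2000·25.6500] = 8.0930; exercise value = 0.0000 ≤ continuation, so V_u = 8.0930
Node d (S = 58.5): continuation = 1/1.01·[0.8000·25.6500 + 0.2000·51.9750] = 30.6089; exercise value = 31.5000 > continuation, so V_d = 31.5000 (exercise)
Node 0 (S = 90): continuation = 1/1.01·[0.8000·8.0930 + 0.2000·31.5000] = 12.6479; exercise value = 0.0000 ≤ continuation, so V_0 = 12.6479

€12.65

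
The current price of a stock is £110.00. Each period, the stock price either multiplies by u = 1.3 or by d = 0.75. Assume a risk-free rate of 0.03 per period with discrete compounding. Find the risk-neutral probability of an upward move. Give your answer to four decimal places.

p = 0.5091

Risk-neutral probability p = (1 + 0.03 − 0.75)/(1.3 − 0.75) = 0.2800/0.5500 = 0.5091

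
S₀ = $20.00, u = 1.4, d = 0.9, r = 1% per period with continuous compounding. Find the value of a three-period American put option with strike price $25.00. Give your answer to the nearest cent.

Risk-neutral probability p = (e^0.01 − 0.9)/(1.4 − 0.9) = 0.1101/0.5000 = 0.2201
Terminal stock prices: S_uuu = 54.88, S_uud = 35.28, S_udd = 22.68, S_ddd = 14.58
Terminal payoffs (K − S): max(-29.88, 0) = 0, max(-10.28, 0) = 0, max(2.32, 0) = 2.32, max(10.42, 0) = 10.42
Node uu (S = 39.2): continuation = e^(−0.01)·[0.2201·0.0000 + 0.7799·0.0000] = 0.0000; exercise value = 0.0000 ≤ continuation, so V_uu = 0.0000
Node ud (S = 25.2): continuation = e^(−0.01)·[0.2201·0.0000 + 0.7799·2.3200] = 1.7914; exercise value = 0.0000 ≤ continuation, so V_ud = 1.7914
Node dd (S = 16.2): continuation = e^(−0.01)·[0.2201·2.3200 + 0.7799·10.4200] = 8.5512; exercise value = 8.8000 > continuation, so V_dd = 8.8000 (exercise)
Node u (S = 28): continuation = e^(−0.01)·[0.2201·0.0000 + 0.7799·1.7914] = 1.3832; exercise value = 0.0000 ≤ continuation, so V_u = 1.3832
Node d (S = 18): continuation = e^(−0.01)·[0.2201·1.7914 + 0.7799·8.8000] = 7.1852; exercise value = 7.0000 ≤ continuation, so V_d = 7.1852
Node 0 (S = 20): continuation = e^(−0.01)·[0.2201·1.3832 + 0.7799·7.1852] = 5.8494; exercise value = 5.0000 ≤ continuation, so V_0 = 5.8494

$5.85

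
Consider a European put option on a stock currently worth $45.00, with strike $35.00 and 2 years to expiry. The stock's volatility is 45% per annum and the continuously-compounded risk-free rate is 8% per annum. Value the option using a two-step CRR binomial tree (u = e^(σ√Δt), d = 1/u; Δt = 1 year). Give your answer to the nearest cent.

$3.87

CRR parameters: u = e^(σ√Δt) = e^(0.45·√1) = 1.5683, d = 1/u = 0.6376
Per-period rate: rΔt = 0.08·1 = 0.08, so R = e^0.08 = 1.0833
Risk-neutral probability p = (e^0.08 − 0.6376)/(1.5683 − 0.6376) = 0.4457/0.9307 = 0.4789
Terminal stock prices: S_uu = 110.7, S_ud = 45, S_dd = 18.3
Terminal payoffs (K − S): max(-75.68, 0) = 0, max(-10, 0) = 0, max(16.7, 0) = 16.7
Node u (S = 70.57): V_u = e^(−0.08)·[0.4789·0.0000 + 0.5211·0.0000] = 0.0000
Node d (S = 28.69): V_d = e^(−0.08)·[0.4789·0.0000 + 0.5211·16.7044] = 8.0362
Node 0 (S = 45): V_0 = e^(−0.08)·[0.4789·0.0000 + 0.5211·8.0362] = 3.8660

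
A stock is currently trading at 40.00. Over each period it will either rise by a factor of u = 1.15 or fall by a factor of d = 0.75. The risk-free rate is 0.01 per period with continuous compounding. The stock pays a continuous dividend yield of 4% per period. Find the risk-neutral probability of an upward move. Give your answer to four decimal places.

p = 0.5511

Per-period risk-free factor R = e^0.01 = 1.0101; dividend-adjusted growth = e^(0.01−0.04) = 0.9704.
Risk-neutral probability p = (0.9704 − 0.75)/(1.15 − 0.75) = 0.2204/0.4000 = 0.5511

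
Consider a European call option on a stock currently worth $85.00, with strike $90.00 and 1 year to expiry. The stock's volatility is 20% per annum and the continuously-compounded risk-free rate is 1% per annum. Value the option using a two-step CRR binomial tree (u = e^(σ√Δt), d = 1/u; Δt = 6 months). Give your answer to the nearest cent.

$5.25

CRR parameters: u = e^(σ√Δt) = e^(0.2·√0.5) = 1.1519, d = 1/u = 0.8681
Per-period rate: rΔt = 0.01·0.5 = 0.005, so R = e^0.005 = 1.0050
Risk-neutral probability p = (e^0.005 − 0.8681)/(1.1519 − 0.8681) = 0.1369/0.2838 = 0.4824
Terminal stock prices: S_uu = 112.8, S_ud = 85, S_dd = 64.06
Terminal payoffs (S − K): max(22.79, 0) = 22.79, max(-5, 0) = 0, max(-25.94, 0) = 0
Node u (S = 97.91): V_u = e^(−0.005)·[0.4824·22.7862 + 0.5176·0.0000] = 10.9365
Node d (S = 73.79): V_d = e^(−0.005)·[0.4824·0.0000 + 0.5176·0.0000] = 0.0000
Node 0 (S = 85): V_0 = e^(−0.005)·[0.4824·10.9365 + 0.5176·0.0000] = 5.2491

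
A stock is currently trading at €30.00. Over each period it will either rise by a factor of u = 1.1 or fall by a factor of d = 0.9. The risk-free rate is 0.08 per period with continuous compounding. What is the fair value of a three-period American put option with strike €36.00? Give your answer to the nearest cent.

€6.00

Risk-neutral probability p = (e^0.08 − 0.9)/(1.1 − 0.9) = 0.1833/0.2000 = 0.9164
Terminal stock prices: S_uuu = 39.93, S_uud = 32.67, S_udd = 26.73, S_ddd = 21.87
Terminal payoffs (K − S): max(-3.93, 0) = 0, max(3.33, 0) = 3.33, max(9.27, 0) = 9.27, max(14.13, 0) = 14.13
Node uu (S = 36.3): continuation = e^(−0.08)·[0.9164·0.0000 + 0.0836·3.3300] = 0.2569; exercise value = 0.0000 ≤ continuation, so V_uu = 0.2569
Node ud (S = 29.7): continuation = e^(−0.08)·[0.9164·3.3300 + 0.0836·9.2700] = 3.5322; exercise value = 6.3000 > continuation, so V_ud = 6.3000 (exercise)
Node dd (S = 24.3): continuation = e^(−0.08)·[0.9164·9.2700 + 0.0836·14.1300] = 8.9322; exercise value = 11.7000 > continuation, so V_dd = 11.7000 (exercise)
Node u (S = 33): continuation = e^(−0.08)·[0.9164·0.2569 + 0.0836·6.3000] = 0.7033; exercise value = 3.0000 > continuation, so V_u = 3.0000 (exercise)
Node d (S = 27): continuation = e^(−0.08)·[0.9164·6.3000 + 0.0836·11.7000] = 6.2322; exercise value = 9.0000 > continuation, so V_d = 9.0000 (exercise)
Node 0 (S = 30): continuation = e^(−0.08)·[0.9164·3.0000 + 0.0836·9.0000] = 3.2322; exercise value = 6.0000 > continuation, so V_0 = 6.0000 (exercise)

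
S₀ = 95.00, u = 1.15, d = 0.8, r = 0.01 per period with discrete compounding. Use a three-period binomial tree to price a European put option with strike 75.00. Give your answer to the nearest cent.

3.06

Risk-neutral probability p = (1 + 0.01 − 0.8)/(1.15 − 0.8) = 0.2100/0.3500 = 0.6000
Terminal stock prices: S_uuu = 144.5, S_uud = 100.5, S_udd = 69.92, S_ddd = 48.64
Terminal payoffs (K − S): max(-69.48, 0) = 0, max(-25.51, 0) = 0, max(5.08, 0) = 5.08, max(26.36, 0) = 26.36
Node uu (S = 125.6): V_uu = 1/1.01·[0.6000·0.0000 + 0.4000·0.0000] = 0.0000
Node ud (S = 87.4): V_ud = 1/1.01·[0.6000·0.0000 + 0.4000·5.0800] = 2.0119
Node dd (S = 60.8): V_dd = 1/1.01·[0.6000·5.0800 + 0.4000·26.3600] = 13.4574
Node u (S = 109.2): V_u = 1/1.01·[0.6000·0.0000 + 0.4000·2.0119] = 0.7968
Node d (S = 76): V_d = 1/1.01·[0.6000·2.0119 + 0.4000·13.4574] = 6.5249
Node 0 (S = 95): V_0 = 1/1.01·[0.6000·0.7968 + 0.4000·6.5249] = 3.0574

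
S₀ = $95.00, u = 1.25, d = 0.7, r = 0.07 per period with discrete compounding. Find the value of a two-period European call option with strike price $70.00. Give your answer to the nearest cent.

Risk-neutral probability p = (1 + 0.07 − 0.7)/(1.25 − 0.7) = 0.3700/0.5500 = 0.6727
Terminal stock prices: S_uu = 148.4, S_ud = 83.12, S_dd = 46.55
Terminal payoffs (S − K): max(78.44, 0) = 78.44, max(13.12, 0) = 13.12, max(-23.45, 0) = 0
Node u (S = 118.8): V_u = 1/1.07·[0.6727·78.4375 + 0.3273·13.1250] = 53.3294
Node d (S = 66.5): V_d = 1/1.07·[0.6727·13.1250 + 0.3273·0.0000] = 8.2519
Node 0 (S = 95): V_0 = 1/1.07·[0.6727·53.3294 + 0.3273·8.2519] = 36.0531

$36.05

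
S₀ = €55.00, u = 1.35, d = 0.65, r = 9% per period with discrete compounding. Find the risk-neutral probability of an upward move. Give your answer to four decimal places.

p = 0.6286

Risk-neutral probability p = (1 + 0.09 − 0.65)/(1.35 − 0.65) = 0.4400/0.7000 = 0.6286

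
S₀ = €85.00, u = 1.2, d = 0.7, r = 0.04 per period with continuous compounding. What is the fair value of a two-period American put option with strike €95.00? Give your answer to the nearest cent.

Risk-neutral probability p = (e^0.04 − 0.7)/(1.2 − 0.7) = 0.3408/0.5000 = 0.6816
Terminal stock prices: S_uu = 122.4, S_ud = 71.4, S_dd = 41.65
Terminal payoffs (K − S): max(-27.4, 0) = 0, max(23.6, 0) = 23.6, max(53.35, 0) = 53.35
Node u (S = 102): continuation = e^(−0.04)·[0.6816·0.0000 + 0.3184·23.6000] = 7.2191; exercise value = 0.0000 ≤ continuation, so V_u = 7.2191
Node d (S = 59.5): continuation = e^(−0.04)·[0.6816·23.6000 + 0.3184·53.3500] = 31.7750; exercise value = 35.5000 > continuation, so V_d = 35.5000 (exercise)
Node 0 (S = 85): continuation = e^(−0.04)·[0.6816·7.2191 + 0.3184·35.5000] = 15.5870; exercise value = 10.0000 ≤ continuation, so V_0 = 15.5870

€15.59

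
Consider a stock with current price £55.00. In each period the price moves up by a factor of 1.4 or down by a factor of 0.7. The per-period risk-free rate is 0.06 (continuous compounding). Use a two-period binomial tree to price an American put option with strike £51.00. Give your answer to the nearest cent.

£5.69

Risk-neutral probability p = (e^0.06 − 0.7)/(1.4 − 0.7) = 0.3618/0.7000 = 0.5169
Terminal stock prices: S_uu = 107.8, S_ud = 53.9, S_dd = 26.95
Terminal payoffs (K − S): max(-56.8, 0) = 0, max(-2.9, 0) = 0, max(24.05, 0) = 24.05
Node u (S = 77): continuation = e^(−0.06)·[0.5169·0.0000 + 0.4831·0.0000] = 0.0000; exercise value = 0.0000 ≤ continuation, so V_u = 0.0000
Node d (S = 38.5): continuation = e^(−0.06)·[0.5169·0.0000 + 0.4831·24.0500] = 10.9417; exercise value = 12.5000 > continuation, so V_d = 12.5000 (exercise)
Node 0 (S = 55): continuation = e^(−0.06)·[0.5169·0.0000 + 0.4831·12.5000] = 5.6870; exercise value = 0.0000 ≤ continuation, so V_0 = 5.6870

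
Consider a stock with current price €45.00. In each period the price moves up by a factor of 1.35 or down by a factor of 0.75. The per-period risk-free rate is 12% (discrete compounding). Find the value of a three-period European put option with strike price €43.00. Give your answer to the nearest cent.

€2.67

Risk-neutral probability p = (1 + 0.12 − 0.75)/(1.35 − 0.75) = 0.3700/0.6000 = 0.6167
Terminal stock prices: S_uuu = 110.7, S_uud = 61.51, S_udd = 34.17, S_ddd = 18.98
Terminal payoffs (K − S): max(-67.72, 0) = 0, max(-18.51, 0) = 0, max(8.828, 0) = 8.828, max(24.02, 0) = 24.02
Node uu (S = 82.01): V_uu = 1/1.12·[0.6167·0.0000 + 0.3833·0.0000] = 0.0000
Node ud (S = 45.56): V_ud = 1/1.12·[0.6167·0.0000 + 0.3833·8.8281] = 3.0215
Node dd (S = 25.31): V_dd = 1/1.12·[0.6167·8.8281 + 0.3833·24.0156] = 13.0804
Node u (S = 60.75): V_u = 1/1.12·[0.6167·0.0000 + 0.3833·3.0215] = 1.0342
Node d (S = 33.75): V_d = 1/1.12·[0.6167·3.0215 + 0.3833·13.0804] = 6.1405
Node 0 (S = 45): V_0 = 1/1.12·[0.6167·1.0342 + 0.3833·6.1405] = 2.6711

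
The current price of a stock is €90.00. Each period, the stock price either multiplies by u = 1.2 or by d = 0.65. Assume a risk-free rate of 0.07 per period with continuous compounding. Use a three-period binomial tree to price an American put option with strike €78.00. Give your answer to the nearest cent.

€5.42

Risk-neutral probability p = (e^0.07 − 0.65)/(1.2 − 0.65) = 0.4225/0.5500 = 0.7682
Terminal stock prices: S_uuu = 155.5, S_uud = 84.24, S_udd = 45.63, S_ddd = 24.72
Terminal payoffs (K − S): max(-77.52, 0) = 0, max(-6.24, 0) = 0, max(32.37, 0) = 32.37, max(53.28, 0) = 53.28
Node uu (S = 129.6): continuation = e^(−0.07)·[0.7682·0.0000 + 0.2318·0.0000] = 0.0000; exercise value = 0.0000 ≤ continuation, so V_uu = 0.0000
Node ud (S = 70.2): continuation = e^(−0.07)·[0.7682·0.0000 + 0.2318·32.3700] = 6.9962; exercise value = 7.8000 > continuation, so V_ud = 7.8000 (exercise)
Node dd (S = 38.03): continuation = e^(−0.07)·[0.7682·32.3700 + 0.2318·53.2837] = 34.7017; exercise value = 39.9750 > continuation, so V_dd = 39.9750 (exercise)
Node u (S = 108): continuation = e^(−0.07)·[0.7682·0.0000 + 0.2318·7.8000] = 1.6858; exercise value = 0.0000 ≤ continuation, so V_u = 1.6858
Node d (S = 58.5): continuation = e^(−0.07)·[0.7682·7.8000 + 0.2318·39.9750] = 14.2267; exercise value = 19.5000 > continuation, so V_d = 19.5000 (exercise)
Node 0 (S = 90): continuation = e^(−0.07)·[0.7682·1.6858 + 0.2318·19.5000] = 5.4221; exercise value = 0.0000 ≤ continuation, so V_0 = 5.4221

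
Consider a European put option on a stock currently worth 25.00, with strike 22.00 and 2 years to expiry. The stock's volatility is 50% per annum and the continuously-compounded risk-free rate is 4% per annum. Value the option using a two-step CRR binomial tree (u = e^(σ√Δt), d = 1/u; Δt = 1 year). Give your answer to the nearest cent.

4.02

CRR parameters: u = e^(σ√Δt) = e^(0.5·√1) = 1.6487, d = 1/u = 0.6065
Per-period rate: rΔt = 0.04·1 = 0.04, so R = e^0.04 = 1.0408
Risk-neutral probability p = (e^0.04 − 0.6065)/(1.6487 − 0.6065) = 0.4343/1.0422 = 0.4167
Terminal stock prices: S_uu = 67.96, S_ud = 25, S_dd = 9.197
Terminal payoffs (K − S): max(-45.96, 0) = 0, max(-3, 0) = 0, max(12.8, 0) = 12.8
Node u (S = 41.22): V_u = e^(−0.04)·[0.4167·0.0000 + 0.5833·0.0000] = 0.0000
Node d (S = 15.16): V_d = e^(−0.04)·[0.4167·0.0000 + 0.5833·12.8030] = 7.1752
Node 0 (S = 25): V_0 = e^(−0.04)·[0.4167·0.0000 + 0.5833·7.1752] = 4.0212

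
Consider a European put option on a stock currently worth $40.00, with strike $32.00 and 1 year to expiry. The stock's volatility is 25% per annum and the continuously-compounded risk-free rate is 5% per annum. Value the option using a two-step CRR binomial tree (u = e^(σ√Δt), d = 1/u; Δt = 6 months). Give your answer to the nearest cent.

$0.83

CRR parameters: u = e^(σ√Δt) = e^(0.25·√0.5) = 1.1934, d = 1/u = 0.8380
Per-period rate: rΔt = 0.05·0.5 = 0.025, so R = e^0.025 = 1.0253
Risk-neutral probability p = (e^0.025 − 0.8380)/(1.1934 − 0.8380) = 0.1873/0.3554 = 0.5272
Terminal stock prices: S_uu = 56.96, S_ud = 40, S_dd = 28.09
Terminal payoffs (K − S): max(-24.96, 0) = 0, max(-8, 0) = 0, max(3.912, 0) = 3.912
Node u (S = 47.73): V_u = e^(−0.025)·[0.5272·0.0000 + 0.4728·0.0000] = 0.0000
Node d (S = 33.52): V_d = e^(−0.025)·[0.5272·0.0000 + 0.4728·3.9125] = 1.8043
Node 0 (S = 40): V_0 = e^(−0.025)·[0.5272·0.0000 + 0.4728·1.8043] = 0.8321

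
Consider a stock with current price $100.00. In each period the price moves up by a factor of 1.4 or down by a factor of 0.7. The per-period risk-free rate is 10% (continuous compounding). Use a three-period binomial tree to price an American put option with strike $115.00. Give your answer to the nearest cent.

Risk-neutral probability p = (e^0.1 − 0.7)/(1.4 − 0.7) = 0.4052/0.7000 = 0.5788
Terminal stock prices: S_uuu = 274.4, S_uud = 137.2, S_udd = 68.6, S_ddd = 34.3
Terminal payoffs (K − S): max(-159.4, 0) = 0, max(-22.2, 0) = 0, max(46.4, 0) = 46.4, max(80.7, 0) = 80.7
Node uu (S = 196): continuation = e^(−0.1)·[0.5788·0.0000 + 0.4212·0.0000] = 0.0000; exercise value = 0.0000 ≤ continuation, so V_uu = 0.0000
Node ud (S = 98): continuation = e^(−0.1)·[0.5788·0.0000 + 0.4212·46.4000] = 17.6832; exercise value = 17.0000 ≤ continuation, so V_ud = 17.6832
Node dd (S = 49): continuation = e^(−0.1)·[0.5788·46.4000 + 0.4212·80.7000] = 55.0563; exercise value = 66.0000 > continuation, so V_dd = 66.0000 (exercise)
Node u (S = 140): continuation = e^(−0.1)·[0.5788·0.0000 + 0.4212·17.6832] = 6.7391; exercise value = 0.0000 ≤ continuation, so V_u = 6.7391
Node d (S = 70): continuation = e^(−0.1)·[0.5788·17.6832 + 0.4212·66.0000] = 34.4141; exercise value = 45.0000 > continuation, so V_d = 45.0000 (exercise)
Node 0 (S = 100): continuation = e^(−0.1)·[0.5788·6.7391 + 0.4212·45.0000] = 20.6792; exercise value = 15.0000 ≤ continuation, so V_0 = 20.6792

$20.68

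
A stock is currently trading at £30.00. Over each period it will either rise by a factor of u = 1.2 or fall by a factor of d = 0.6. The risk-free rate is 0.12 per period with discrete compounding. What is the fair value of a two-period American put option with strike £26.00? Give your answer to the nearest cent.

Risk-neutral probability p = (1 + 0.12 − 0.6)/(1.2 − 0.6) = 0.5200/0.6000 = 0.8667
Terminal stock prices: S_uu = 43.2, S_ud = 21.6, S_dd = 10.8
Terminal payoffs (K − S): max(-17.2, 0) = 0, max(4.4, 0) = 4.4, max(15.2, 0) = 15.2
Node u (S = 36): continuation = 1/1.12·[0.8667·0.0000 + 0.1333·4.4000] = 0.5238; exercise value = 0.0000 ≤ continuation, so V_u = 0.5238
Node d (S = 18): continuation = 1/1.12·[0.8667·4.4000 + 0.1333·15.2000] = 5.2143; exercise value = 8.0000 > continuation, so V_d = 8.0000 (exercise)
Node 0 (S = 30): continuation = 1/1.12·[0.8667·0.5238 + 0.1333·8.0000] = 1.3577; exercise value = 0.0000 ≤ continuation, so V_0 = 1.3577

£1.36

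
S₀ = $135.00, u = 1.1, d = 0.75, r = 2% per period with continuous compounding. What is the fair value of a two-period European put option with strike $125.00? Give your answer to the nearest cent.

Risk-neutral probability p = (e^0.02 − 0.75)/(1.1 − 0.75) = 0.2702/0.3500 = 0.7720
Terminal stock prices: S_uu = 163.4, S_ud = 111.4, S_dd = 75.94
Terminal payoffs (K − S): max(-38.35, 0) = 0, max(13.62, 0) = 13.62, max(49.06, 0) = 49.06
Node u (S = 148.5): V_u = e^(−0.02)·[0.7720·0.0000 + 0.2280·13.6250] = 3.0449
Node d (S = 101.2): V_d = e^(−0.02)·[0.7720·13.6250 + 0.2280·49.0625] = 21.2748
Node 0 (S = 135): V_0 = e^(−0.02)·[0.7720·3.0449 + 0.2280·21.2748] = 7.0587

$7.06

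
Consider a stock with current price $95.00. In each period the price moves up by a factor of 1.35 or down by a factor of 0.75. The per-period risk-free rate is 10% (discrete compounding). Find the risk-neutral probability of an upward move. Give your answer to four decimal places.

Risk-neutral probability p = (1 + 0.1 − 0.75)/(1.35 − 0.75) = 0.3500/0.6000 = 0.5833

p = 0.5833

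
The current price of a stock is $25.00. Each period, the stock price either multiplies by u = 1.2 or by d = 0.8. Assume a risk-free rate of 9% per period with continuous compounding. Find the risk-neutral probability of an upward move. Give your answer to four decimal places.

p = 0.7354

Risk-neutral probability p = (e^0.09 − 0.8)/(1.2 − 0.8) = 0.2942/0.4000 = 0.7354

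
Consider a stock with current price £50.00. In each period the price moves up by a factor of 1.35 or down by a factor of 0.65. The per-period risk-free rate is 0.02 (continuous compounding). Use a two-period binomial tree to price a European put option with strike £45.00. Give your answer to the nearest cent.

Risk-neutral probability p = (e^0.02 − 0.65)/(1.35 − 0.65) = 0.3702/0.7000 = 0.5289
Terminal stock prices: S_uu = 91.13, S_ud = 43.88, S_dd = 21.13
Terminal payoffs (K − S): max(-46.13, 0) = 0, max(1.125, 0) = 1.125, max(23.87, 0) = 23.87
Node u (S = 67.5): V_u = e^(−0.02)·[0.5289·0.0000 + 0.4711·1.1250] = 0.5195
Node d (S = 32.5): V_d = e^(−0.02)·[0.5289·1.1250 + 0.4711·23.8750] = 11.6089
Node 0 (S = 50): V_0 = e^(−0.02)·[0.5289·0.5195 + 0.4711·11.6089] = 5.6305

£5.63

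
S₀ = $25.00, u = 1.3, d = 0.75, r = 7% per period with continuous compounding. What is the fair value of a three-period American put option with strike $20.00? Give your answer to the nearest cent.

$1.16

Risk-neutral probability p = (e^0.07 − 0.75)/(1.3 − 0.75) = 0.3225/0.5500 = 0.5864
Terminal stock prices: S_uuu = 54.93, S_uud = 31.69, S_udd = 18.28, S_ddd = 10.55
Terminal payoffs (K − S): max(-34.93, 0) = 0, max(-11.69, 0) = 0, max(1.719, 0) = 1.719, max(9.453, 0) = 9.453
Node uu (S = 42.25): continuation = e^(−0.07)·[0.5864·0.0000 + 0.4136·0.0000] = 0.0000; exercise value = 0.0000 ≤ continuation, so V_uu = 0.0000
Node ud (S = 24.38): continuation = e^(−0.07)·[0.5864·0.0000 + 0.4136·1.7188] = 0.6628; exercise value = 0.0000 ≤ continuation, so V_ud = 0.6628
Node dd (S = 14.06): continuation = e^(−0.07)·[0.5864·1.7188 + 0.4136·9.4531] = 4.5854; exercise value = 5.9375 > continuation, so V_dd = 5.9375 (exercise)
Node u (S = 32.5): continuation = e^(−0.07)·[0.5864·0.0000 + 0.4136·0.6628] = 0.2556; exercise value = 0.0000 ≤ continuation, so V_u = 0.2556
Node d (S = 18.75): continuation = e^(−0.07)·[0.5864·0.6628 + 0.4136·5.9375] = 2.6522; exercise value = 1.2500 ≤ continuation, so V_d = 2.6522
Node 0 (S = 25): continuation = e^(−0.07)·[0.5864·0.2556 + 0.4136·2.6522] = 1.1626; exercise value = 0.0000 ≤ continuation, so V_0 = 1.1626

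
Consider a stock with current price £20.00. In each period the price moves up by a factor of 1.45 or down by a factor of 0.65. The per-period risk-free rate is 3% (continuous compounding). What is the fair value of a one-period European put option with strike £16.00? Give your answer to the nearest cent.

£1.53

Risk-neutral probability p = (e^0.03 − 0.65)/(1.45 − 0.65) = 0.3805/0.8000 = 0.4756
Terminal stock prices: S_u = 29, S_d = 13
Terminal payoffs (K − S): max(-13, 0) = 0, max(3, 0) = 3
Node 0 (S = 20): V_0 = e^(−0.03)·[0.4756·0.0000 + 0.5244·3.0000] = 1.5268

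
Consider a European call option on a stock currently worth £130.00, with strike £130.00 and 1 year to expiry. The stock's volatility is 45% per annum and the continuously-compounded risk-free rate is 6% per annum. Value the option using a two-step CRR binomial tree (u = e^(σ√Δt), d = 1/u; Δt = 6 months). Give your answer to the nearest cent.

CRR parameters: u = e^(σ√Δt) = e^(0.45·√0.5) = 1.3746, d = 1/u = 0.7275
Per-period rate: rΔt = 0.06·0.5 = 0.03, so R = e^0.03 = 1.0305
Risk-neutral probability p = (e^0.03 − 0.7275)/(1.3746 − 0.7275) = 0.3030/0.6472 = 0.4682
Terminal stock prices: S_uu = 245.7, S_ud = 130, S_dd = 68.8
Terminal payoffs (S − K): max(115.7, 0) = 115.7, max(0, 0) = 0, max(-61.2, 0) = 0
Node u (S = 178.7): V_u = e^(−0.03)·[0.4682·115.6556 + 0.5318·0.0000] = 52.5464
Node d (S = 94.57): V_d = e^(−0.03)·[0.4682·0.0000 + 0.5318·0.0000] = 0.0000
Node 0 (S = 130): V_0 = e^(−0.03)·[0.4682·52.5464 + 0.5318·0.0000] = 23.8737

£23.87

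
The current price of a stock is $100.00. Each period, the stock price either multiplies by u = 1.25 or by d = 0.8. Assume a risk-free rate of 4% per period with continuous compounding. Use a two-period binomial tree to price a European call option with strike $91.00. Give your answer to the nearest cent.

$21.38

Risk-neutral probability p = (e^0.04 − 0.8)/(1.25 − 0.8) = 0.2408/0.4500 = 0.5351
Terminal stock prices: S_uu = 156.2, S_ud = 100, S_dd = 64
Terminal payoffs (S − K): max(65.25, 0) = 65.25, max(9, 0) = 9, max(-27, 0) = 0
Node u (S = 125): V_u = e^(−0.04)·[0.5351·65.2500 + 0.4649·9.0000] = 37.5682
Node d (S = 80): V_d = e^(−0.04)·[0.5351·9.0000 + 0.4649·0.0000] = 4.6274
Node 0 (S = 100): V_0 = e^(−0.04)·[0.5351·37.5682 + 0.4649·4.6274] = 21.3825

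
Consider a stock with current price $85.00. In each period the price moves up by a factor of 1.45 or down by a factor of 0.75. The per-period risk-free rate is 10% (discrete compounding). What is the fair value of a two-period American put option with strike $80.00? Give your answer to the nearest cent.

$7.39

Risk-neutral probability p = (1 + 0.1 − 0.75)/(1.45 − 0.75) = 0.3500/0.7000 = 0.5000
Terminal stock prices: S_uu = 178.7, S_ud = 92.44, S_dd = 47.81
Terminal payoffs (K − S): max(-98.71, 0) = 0, max(-12.44, 0) = 0, max(32.19, 0) = 32.19
Node u (S = 123.2): continuation = 1/1.1·[0.5000·0.0000 + 0.5000·0.0000] = 0.0000; exercise value = 0.0000 ≤ continuation, so V_u = 0.0000
Node d (S = 63.75): continuation = 1/1.1·[0.5000·0.0000 + 0.5000·32.1875] = 14.6307; exercise value = 16.2500 > continuation, so V_d = 16.2500 (exercise)
Node 0 (S = 85): continuation = 1/1.1·[0.5000·0.0000 + 0.5000·16.2500] = 7.3864; exercise value = 0.0000 ≤ continuation, so V_0 = 7.3864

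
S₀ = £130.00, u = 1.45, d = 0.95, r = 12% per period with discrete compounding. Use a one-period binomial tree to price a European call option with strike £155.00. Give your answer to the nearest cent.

Risk-neutral probability p = (1 + 0.12 − 0.95)/(1.45 − 0.95) = 0.1700/0.5000 = 0.3400
Terminal stock prices: S_u = 188.5, S_d = 123.5
Terminal payoffs (S − K): max(33.5, 0) = 33.5, max(-31.5, 0) = 0
Node 0 (S = 130): V_0 = 1/1.12·[0.3400·33.5000 + 0.6600·0.0000] = 10.1696

£10.17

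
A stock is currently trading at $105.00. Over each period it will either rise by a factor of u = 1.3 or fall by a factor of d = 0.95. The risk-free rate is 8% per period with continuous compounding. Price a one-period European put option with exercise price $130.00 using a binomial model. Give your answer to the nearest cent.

Risk-neutral probability p = (e^0.08 − 0.95)/(1.3 − 0.95) = 0.1333/0.3500 = 0.3808
Terminal stock prices: S_u = 136.5, S_d = 99.75
Terminal payoffs (K − S): max(-6.5, 0) = 0, max(30.25, 0) = 30.25
Node 0 (S = 105): V_0 = e^(−0.08)·[0.3808·0.0000 + 0.6192·30.2500] = 17.2901

$17.29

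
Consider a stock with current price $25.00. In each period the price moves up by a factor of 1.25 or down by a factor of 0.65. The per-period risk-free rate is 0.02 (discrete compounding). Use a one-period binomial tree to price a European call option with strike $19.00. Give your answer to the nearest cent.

Risk-neutral probability p = (1 + 0.02 − 0.65)/(1.25 − 0.65) = 0.3700/0.6000 = 0.6167
Terminal stock prices: S_u = 31.25, S_d = 16.25
Terminal payoffs (S − K): max(12.25, 0) = 12.25, max(-2.75, 0) = 0
Node 0 (S = 25): V_0 = 1/1.02·[0.6167·12.2500 + 0.3833·0.0000] = 7.4060

$7.41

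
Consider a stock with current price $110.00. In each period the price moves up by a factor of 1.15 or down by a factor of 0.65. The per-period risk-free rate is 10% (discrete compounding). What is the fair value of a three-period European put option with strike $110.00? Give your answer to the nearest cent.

Risk-neutral probability p = (1 + 0.1 − 0.65)/(1.15 − 0.65) = 0.4500/0.5000 = 0.9000
Terminal stock prices: S_uuu = 167.3, S_uud = 94.56, S_udd = 53.45, S_ddd = 30.21
Terminal payoffs (K − S): max(-57.3, 0) = 0, max(15.44, 0) = 15.44, max(56.55, 0) = 56.55, max(79.79, 0) = 79.79
Node uu (S = 145.5): V_uu = 1/1.1·[0.9000·0.0000 + 0.1000·15.4413] = 1.4037
Node ud (S = 82.22): V_ud = 1/1.1·[0.9000·15.4413 + 0.1000·56.5538] = 17.7750
Node dd (S = 46.48): V_dd = 1/1.1·[0.9000·56.5538 + 0.1000·79.7912] = 53.5250
Node u (S = 126.5): V_u = 1/1.1·[0.9000·1.4037 + 0.1000·17.7750] = 2.7644
Node d (S = 71.5): V_d = 1/1.1·[0.9000·17.7750 + 0.1000·53.5250] = 19.4091
Node 0 (S = 110): V_0 = 1/1.1·[0.9000·2.7644 + 0.1000·19.4091] = 4.0263

$4.03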